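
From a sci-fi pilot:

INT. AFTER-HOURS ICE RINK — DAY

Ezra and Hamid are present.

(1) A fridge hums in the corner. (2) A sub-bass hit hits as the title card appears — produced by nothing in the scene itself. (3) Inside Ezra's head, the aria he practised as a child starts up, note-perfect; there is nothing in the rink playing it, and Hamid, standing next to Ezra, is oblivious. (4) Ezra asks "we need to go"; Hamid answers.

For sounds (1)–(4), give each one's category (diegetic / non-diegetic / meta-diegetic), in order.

diegetic, non-diegetic, meta-diegetic, diegetic

Sound (1): a fridge is part of the location's real environment, so diegetic.
(2) is non-diegetic: an editorial stinger — it belongs to the cut, not the story world.
(3) it lives in Ezra's subjectivity, not in the rink → meta-diegetic.
(4) on-screen dialogue — Ezra speaks and Hamid is there to hear → diegetic.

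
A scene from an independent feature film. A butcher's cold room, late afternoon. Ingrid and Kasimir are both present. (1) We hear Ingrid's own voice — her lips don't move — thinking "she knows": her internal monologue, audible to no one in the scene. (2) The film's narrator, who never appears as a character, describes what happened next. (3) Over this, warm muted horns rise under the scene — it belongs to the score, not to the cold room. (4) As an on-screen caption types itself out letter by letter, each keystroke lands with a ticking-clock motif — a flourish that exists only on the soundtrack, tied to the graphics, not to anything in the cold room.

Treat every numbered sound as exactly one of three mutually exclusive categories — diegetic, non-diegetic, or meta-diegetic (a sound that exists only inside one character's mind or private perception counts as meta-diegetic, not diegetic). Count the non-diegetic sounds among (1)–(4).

3

(1) Ingrid's thought-voice: a private mental sound no other character can hear → meta-diegetic.
Sound (2): external voice-over — not a character, not heard by anyone in the scene, so non-diegetic.
(3) is non-diegetic: it has no source in the story world and no character can hear it — it's underscore.
(4) it accompanies on-screen graphics, not anything inside the story world → non-diegetic.
So 3 of the 4 are non-diegetic: (2), (3), (4).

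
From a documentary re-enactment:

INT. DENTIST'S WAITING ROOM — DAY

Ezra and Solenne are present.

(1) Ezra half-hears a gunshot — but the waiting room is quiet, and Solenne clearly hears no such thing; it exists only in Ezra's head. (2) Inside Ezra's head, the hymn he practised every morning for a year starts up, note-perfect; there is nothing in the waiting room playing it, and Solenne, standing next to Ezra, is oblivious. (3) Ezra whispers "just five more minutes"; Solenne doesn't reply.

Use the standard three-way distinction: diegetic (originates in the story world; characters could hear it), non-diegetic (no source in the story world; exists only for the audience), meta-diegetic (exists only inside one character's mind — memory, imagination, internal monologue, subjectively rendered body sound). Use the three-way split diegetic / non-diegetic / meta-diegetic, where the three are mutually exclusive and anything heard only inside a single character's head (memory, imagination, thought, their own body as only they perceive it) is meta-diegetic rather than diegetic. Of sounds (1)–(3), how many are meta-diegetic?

(1) the sound is imagined by Ezra; nothing in the story world is producing it and Solenne can't hear it → meta-diegetic.
Sound (2): remembered music, private to Ezra — Solenne is oblivious because it isn't in the room, so meta-diegetic.
(3) on-screen dialogue — Ezra speaks and Solenne is there to hear → diegetic.
So 2 of the 3 are meta-diegetic: (1), (2).

2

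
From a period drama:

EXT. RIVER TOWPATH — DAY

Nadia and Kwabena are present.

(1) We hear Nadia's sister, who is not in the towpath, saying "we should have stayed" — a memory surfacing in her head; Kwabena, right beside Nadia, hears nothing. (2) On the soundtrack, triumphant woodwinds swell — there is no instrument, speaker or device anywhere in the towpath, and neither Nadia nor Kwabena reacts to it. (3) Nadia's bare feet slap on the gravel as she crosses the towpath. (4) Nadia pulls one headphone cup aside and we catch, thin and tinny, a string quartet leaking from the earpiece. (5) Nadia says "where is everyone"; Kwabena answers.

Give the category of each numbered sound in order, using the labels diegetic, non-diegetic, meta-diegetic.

meta-diegetic, non-diegetic, diegetic, diegetic, diegetic

Sound (1): it's Nadia's recollection rendered as sound; the other character can't hear it, so meta-diegetic.
Sound (2): nothing in the towpath produces it and the characters don't hear it — pure soundtrack, so non-diegetic.
(3) a character's body making contact with the set — an in-world sound → diegetic.
Sound (4): the earpiece is a real device on Nadia's head — source music, so diegetic.
Sound (5): Nadia is a character speaking aloud in the scene, so diegetic.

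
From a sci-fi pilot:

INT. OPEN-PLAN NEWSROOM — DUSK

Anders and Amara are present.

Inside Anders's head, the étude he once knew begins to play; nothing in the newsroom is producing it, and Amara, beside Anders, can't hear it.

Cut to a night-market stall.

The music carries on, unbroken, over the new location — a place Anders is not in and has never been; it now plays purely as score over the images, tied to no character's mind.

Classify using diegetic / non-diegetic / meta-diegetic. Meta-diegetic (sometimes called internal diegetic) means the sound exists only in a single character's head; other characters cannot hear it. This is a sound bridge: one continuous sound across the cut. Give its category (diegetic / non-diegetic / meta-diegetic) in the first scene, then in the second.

meta-diegetic, non-diegetic

Scene one: the music exists only inside Anders's mind; Amara can't hear it → meta-diegetic.
Scene two: it's detached from Anders entirely and plays over unrelated images with no in-world source — conventional underscore → non-diegetic.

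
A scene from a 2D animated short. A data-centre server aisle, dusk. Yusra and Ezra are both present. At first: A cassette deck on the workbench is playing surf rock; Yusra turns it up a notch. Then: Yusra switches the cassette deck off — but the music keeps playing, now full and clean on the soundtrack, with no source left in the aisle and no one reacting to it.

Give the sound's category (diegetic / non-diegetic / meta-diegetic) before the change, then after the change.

Before the change: a cassette deck is a real in-scene source and Yusra reacts to it → diegetic.
After the change: there is no longer any in-world source and no one can hear it — it has become underscore → non-diegetic.

diegetic, non-diegetic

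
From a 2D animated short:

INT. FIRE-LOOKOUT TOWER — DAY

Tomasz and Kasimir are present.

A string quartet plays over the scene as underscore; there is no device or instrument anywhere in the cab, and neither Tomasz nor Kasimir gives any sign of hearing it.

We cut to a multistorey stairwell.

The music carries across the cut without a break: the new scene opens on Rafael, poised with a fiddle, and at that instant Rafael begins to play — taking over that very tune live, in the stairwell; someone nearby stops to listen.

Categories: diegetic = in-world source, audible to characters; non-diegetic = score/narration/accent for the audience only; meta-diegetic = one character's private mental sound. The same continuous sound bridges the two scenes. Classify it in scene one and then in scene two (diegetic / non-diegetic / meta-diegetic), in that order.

non-diegetic, diegetic

Scene one: there's no in-world source anywhere and no character hears it — underscore for the audience only → non-diegetic.
Scene two: from the moment Rafael starts playing, the tune is being performed on a fiddle inside the story world and another character hears it → diegetic.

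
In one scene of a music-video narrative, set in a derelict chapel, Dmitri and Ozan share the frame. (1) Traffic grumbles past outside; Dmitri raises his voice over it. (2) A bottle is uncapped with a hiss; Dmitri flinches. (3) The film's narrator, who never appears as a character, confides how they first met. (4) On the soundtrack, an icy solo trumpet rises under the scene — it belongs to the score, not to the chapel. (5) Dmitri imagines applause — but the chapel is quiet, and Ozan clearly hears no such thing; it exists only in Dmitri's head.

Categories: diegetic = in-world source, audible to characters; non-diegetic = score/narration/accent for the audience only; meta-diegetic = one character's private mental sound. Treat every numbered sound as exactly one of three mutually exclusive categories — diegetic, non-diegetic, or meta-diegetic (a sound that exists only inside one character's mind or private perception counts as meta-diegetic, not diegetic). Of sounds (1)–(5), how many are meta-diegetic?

1

(1) is diegetic: it's the actual ambient sound of the location.
(2) is diegetic: the sound comes from a bottle physically present in the location.
Sound (3): external voice-over — not a character, not heard by anyone in the scene, so non-diegetic.
(4) it has no source in the story world and no character can hear it — it's underscore → non-diegetic.
(5) is meta-diegetic: Dmitri alone 'hears' it — an imagined sound, not present in the space.
Meta-diegetic: (5) — that's 1.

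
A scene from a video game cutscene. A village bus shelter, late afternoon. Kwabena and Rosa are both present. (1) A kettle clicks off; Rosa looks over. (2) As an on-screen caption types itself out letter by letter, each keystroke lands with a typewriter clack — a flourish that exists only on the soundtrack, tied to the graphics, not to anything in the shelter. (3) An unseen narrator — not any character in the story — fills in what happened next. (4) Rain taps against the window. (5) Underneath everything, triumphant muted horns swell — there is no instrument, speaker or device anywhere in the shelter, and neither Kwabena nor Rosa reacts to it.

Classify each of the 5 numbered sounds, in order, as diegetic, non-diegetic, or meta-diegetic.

diegetic, non-diegetic, non-diegetic, diegetic, non-diegetic

(1) a kettle is a real object/event in the scene's world → diegetic.
Sound (2): it accompanies on-screen graphics, not anything inside the story world, so non-diegetic.
Sound (3): external voice-over — not a character, not heard by anyone in the scene, so non-diegetic.
Sound (4): it's the actual ambient sound of the location, so diegetic.
Sound (5): score with no on-screen or off-screen source; it exists for the audience alone, so non-diegetic.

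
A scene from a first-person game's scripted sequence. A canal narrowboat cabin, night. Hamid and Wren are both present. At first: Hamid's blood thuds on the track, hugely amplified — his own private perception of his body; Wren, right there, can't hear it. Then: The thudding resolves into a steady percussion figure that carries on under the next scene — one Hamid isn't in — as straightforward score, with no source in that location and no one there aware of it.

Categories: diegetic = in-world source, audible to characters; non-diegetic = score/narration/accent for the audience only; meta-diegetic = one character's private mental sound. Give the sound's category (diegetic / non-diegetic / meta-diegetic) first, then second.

First: it's Hamid's subjective body sound, inaudible to Wren → meta-diegetic.
Second: detached from Hamid and playing as sourceless score over a scene he isn't in — for the audience only → non-diegetic.

meta-diegetic, non-diegetic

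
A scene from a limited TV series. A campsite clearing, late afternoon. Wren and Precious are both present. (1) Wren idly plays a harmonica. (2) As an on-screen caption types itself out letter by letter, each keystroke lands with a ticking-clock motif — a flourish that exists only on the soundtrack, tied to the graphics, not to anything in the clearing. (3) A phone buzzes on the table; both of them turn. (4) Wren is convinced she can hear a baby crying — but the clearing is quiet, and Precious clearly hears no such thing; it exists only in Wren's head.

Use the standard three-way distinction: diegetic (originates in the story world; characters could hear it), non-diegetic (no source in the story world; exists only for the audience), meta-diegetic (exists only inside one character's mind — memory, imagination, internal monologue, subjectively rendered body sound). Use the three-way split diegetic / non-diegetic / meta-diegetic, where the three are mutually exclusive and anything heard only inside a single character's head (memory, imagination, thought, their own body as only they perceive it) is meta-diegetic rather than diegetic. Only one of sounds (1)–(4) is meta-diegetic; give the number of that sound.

(1) the instrument and the performer are both in the scene → diegetic.
Sound (2): sound married to a title/caption — outside the diegesis by definition, so non-diegetic.
Sound (3): a phone is a real object/event in the scene's world, so diegetic.
(4) is meta-diegetic: subjective to Wren: the clearing is silent and Precious hears nothing.
Only (4) is meta-diegetic.

4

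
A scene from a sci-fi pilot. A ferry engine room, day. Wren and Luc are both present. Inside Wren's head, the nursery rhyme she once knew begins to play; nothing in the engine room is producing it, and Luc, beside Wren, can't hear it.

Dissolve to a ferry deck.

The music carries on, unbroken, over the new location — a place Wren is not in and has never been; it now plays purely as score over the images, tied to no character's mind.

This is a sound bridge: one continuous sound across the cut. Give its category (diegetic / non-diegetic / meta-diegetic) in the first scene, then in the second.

Scene one: the music exists only inside Wren's mind; Luc can't hear it → meta-diegetic.
Scene two: it's detached from Wren entirely and plays over unrelated images with no in-world source — conventional underscore → non-diegetic.

meta-diegetic, non-diegetic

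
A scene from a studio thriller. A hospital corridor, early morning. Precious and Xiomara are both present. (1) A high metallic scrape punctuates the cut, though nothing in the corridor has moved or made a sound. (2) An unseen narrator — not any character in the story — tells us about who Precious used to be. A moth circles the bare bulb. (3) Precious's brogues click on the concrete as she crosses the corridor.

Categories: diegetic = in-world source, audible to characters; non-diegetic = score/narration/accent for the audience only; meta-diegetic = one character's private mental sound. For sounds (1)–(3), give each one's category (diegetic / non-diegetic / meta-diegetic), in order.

non-diegetic, non-diegetic, diegetic

Sound (1): an editorial stinger — it belongs to the cut, not the story world, so non-diegetic.
(2) external voice-over — not a character, not heard by anyone in the scene → non-diegetic.
(3) it's the physical sound of Precious moving in the space → diegetic.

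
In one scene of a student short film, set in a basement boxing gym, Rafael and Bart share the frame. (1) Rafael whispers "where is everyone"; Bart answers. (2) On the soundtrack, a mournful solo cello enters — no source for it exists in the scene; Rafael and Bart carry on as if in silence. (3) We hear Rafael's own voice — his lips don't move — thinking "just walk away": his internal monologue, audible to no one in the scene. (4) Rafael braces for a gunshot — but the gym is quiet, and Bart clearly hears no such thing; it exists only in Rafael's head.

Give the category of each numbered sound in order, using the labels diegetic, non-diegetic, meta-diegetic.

Sound (1): Rafael is a character speaking aloud in the scene, so diegetic.
(2) nothing in the gym produces it and the characters don't hear it — pure soundtrack → non-diegetic.
Sound (3): internal monologue — inside Rafael's mind, not spoken into the scene, so meta-diegetic.
(4) subjective to Rafael: the gym is silent and Bart hears nothing → meta-diegetic.

diegetic, non-diegetic, meta-diegetic, meta-diegetic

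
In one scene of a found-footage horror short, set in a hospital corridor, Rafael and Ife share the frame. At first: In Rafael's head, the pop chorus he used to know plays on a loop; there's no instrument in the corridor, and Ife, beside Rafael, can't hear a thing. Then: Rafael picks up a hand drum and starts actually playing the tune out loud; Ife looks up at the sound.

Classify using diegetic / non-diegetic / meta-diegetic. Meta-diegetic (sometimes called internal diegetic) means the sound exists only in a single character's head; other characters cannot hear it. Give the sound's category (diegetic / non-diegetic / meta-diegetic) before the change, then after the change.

Before the change: the tune exists only as Rafael's private memory; Ife can't hear it → meta-diegetic.
After the change: Rafael is now producing it live on a hand drum, in the room, and Ife hears it → diegetic.

meta-diegetic, diegetic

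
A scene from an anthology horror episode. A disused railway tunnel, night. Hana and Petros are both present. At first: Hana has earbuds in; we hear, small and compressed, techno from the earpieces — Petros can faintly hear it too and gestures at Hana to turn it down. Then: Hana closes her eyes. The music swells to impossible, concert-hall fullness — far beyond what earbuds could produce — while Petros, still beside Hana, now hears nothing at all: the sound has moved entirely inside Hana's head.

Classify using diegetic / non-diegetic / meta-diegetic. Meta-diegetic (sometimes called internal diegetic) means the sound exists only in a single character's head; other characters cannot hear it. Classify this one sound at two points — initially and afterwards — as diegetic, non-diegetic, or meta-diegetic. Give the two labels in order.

Initially: the earbuds are a physical source both characters can hear → diegetic.
Afterwards: the music now exists only as Hana's subjective experience; Petros can no longer hear it → meta-diegetic.

diegetic, meta-diegetic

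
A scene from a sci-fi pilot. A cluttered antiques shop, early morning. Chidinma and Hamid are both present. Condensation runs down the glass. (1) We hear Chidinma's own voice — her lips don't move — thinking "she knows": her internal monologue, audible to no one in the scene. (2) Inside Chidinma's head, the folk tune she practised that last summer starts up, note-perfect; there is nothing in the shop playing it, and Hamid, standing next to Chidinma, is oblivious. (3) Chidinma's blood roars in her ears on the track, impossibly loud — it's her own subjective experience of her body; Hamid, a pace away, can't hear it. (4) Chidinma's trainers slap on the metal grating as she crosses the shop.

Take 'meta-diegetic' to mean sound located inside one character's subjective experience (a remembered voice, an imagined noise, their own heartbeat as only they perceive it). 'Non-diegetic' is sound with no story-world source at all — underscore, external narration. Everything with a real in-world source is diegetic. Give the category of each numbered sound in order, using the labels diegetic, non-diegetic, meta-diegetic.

(1) it's Chidinma's unspoken thought, heard only by the audience via her subjectivity → meta-diegetic.
(2) is meta-diegetic: it lives in Chidinma's subjectivity, not in the shop.
Sound (3): a subjective body sound — Chidinma's private perception, inaudible to Hamid, so meta-diegetic.
(4) Chidinma's footsteps are produced in the story world → diegetic.

meta-diegetic, meta-diegetic, meta-diegetic, diegetic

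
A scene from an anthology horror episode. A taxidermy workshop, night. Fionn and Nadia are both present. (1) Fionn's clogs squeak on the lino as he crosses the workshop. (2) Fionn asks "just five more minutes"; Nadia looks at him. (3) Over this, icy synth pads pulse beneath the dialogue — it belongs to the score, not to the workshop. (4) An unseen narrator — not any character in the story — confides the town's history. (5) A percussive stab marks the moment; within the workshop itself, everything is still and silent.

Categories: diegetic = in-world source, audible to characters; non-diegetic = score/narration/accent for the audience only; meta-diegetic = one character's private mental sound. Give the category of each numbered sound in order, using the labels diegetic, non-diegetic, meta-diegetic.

diegetic, diegetic, non-diegetic, non-diegetic, non-diegetic

(1) it's the physical sound of Fionn moving in the space → diegetic.
(2) is diegetic: spoken by a character present in the story world.
(3) nothing in the workshop produces it and the characters don't hear it — pure soundtrack → non-diegetic.
(4) commentary laid over the scene from outside the fiction → non-diegetic.
(5) nothing in the scene produces it; it's an accent added for the audience → non-diegetic.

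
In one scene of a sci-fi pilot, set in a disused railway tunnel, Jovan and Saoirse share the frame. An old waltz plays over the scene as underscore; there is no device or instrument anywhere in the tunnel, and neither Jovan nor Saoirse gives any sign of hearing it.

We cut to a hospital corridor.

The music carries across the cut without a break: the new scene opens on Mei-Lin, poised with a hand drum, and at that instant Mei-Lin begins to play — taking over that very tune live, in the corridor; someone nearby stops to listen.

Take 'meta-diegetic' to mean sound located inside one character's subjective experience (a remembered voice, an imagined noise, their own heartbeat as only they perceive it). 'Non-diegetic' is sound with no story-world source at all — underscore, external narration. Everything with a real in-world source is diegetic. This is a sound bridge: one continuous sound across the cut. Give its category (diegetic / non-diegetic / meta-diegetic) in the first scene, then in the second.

non-diegetic, diegetic

Scene one: there's no in-world source anywhere and no character hears it — underscore for the audience only → non-diegetic.
Scene two: from the moment Mei-Lin starts playing, the tune is being performed on a hand drum inside the story world and another character hears it → diegetic.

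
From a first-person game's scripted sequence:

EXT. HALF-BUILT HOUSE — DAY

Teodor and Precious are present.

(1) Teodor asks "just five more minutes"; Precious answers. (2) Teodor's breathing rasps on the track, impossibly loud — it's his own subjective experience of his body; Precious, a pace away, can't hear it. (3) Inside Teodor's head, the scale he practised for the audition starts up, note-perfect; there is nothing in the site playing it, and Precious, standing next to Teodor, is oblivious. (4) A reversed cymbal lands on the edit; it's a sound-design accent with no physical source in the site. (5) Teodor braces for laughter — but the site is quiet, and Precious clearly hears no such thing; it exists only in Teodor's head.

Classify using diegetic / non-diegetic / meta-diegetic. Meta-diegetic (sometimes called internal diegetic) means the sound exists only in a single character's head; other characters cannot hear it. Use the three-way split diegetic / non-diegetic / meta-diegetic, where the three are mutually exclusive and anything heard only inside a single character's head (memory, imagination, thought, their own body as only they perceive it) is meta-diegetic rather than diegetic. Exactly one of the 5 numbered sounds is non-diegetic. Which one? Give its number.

4

Sound (1): Teodor is a character speaking aloud in the scene, so diegetic.
(2) a subjective body sound — Teodor's private perception, inaudible to Precious → meta-diegetic.
(3) is meta-diegetic: remembered music, private to Teodor — Precious is oblivious because it isn't in the room.
(4) an editorial stinger — it belongs to the cut, not the story world → non-diegetic.
(5) the sound is imagined by Teodor; nothing in the story world is producing it and Precious can't hear it → meta-diegetic.
Only (4) is non-diegetic.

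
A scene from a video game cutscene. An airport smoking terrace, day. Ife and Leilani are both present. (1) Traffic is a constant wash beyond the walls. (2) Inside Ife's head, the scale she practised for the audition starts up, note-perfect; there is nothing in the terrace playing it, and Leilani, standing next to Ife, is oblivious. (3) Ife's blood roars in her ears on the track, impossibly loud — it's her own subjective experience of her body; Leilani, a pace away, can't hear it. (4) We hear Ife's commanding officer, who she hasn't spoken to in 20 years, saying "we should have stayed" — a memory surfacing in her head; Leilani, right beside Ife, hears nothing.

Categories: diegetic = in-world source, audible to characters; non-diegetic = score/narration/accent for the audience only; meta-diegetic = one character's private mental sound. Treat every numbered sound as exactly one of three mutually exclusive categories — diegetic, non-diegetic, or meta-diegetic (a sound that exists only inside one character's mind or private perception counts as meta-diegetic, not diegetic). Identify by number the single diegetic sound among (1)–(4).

1

(1) is diegetic: it's the actual ambient sound of the location.
Sound (2): it lives in Ife's subjectivity, not in the terrace, so meta-diegetic.
(3) is meta-diegetic: point-of-audition from inside Ife's body; not a sound in the room.
Sound (4): it's Ife's recollection rendered as sound; the other character can't hear it, so meta-diegetic.
Only (1) is diegetic.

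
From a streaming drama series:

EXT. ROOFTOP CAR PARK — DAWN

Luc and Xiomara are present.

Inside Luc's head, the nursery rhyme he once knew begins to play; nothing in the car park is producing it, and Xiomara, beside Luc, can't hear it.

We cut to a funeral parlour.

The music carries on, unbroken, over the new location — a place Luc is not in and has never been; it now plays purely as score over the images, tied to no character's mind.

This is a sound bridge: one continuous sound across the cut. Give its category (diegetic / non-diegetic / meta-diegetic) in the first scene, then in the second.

Scene one: the music exists only inside Luc's mind; Xiomara can't hear it → meta-diegetic.
Scene two: it's detached from Luc entirely and plays over unrelated images with no in-world source — conventional underscore → non-diegetic.

meta-diegetic, non-diegetic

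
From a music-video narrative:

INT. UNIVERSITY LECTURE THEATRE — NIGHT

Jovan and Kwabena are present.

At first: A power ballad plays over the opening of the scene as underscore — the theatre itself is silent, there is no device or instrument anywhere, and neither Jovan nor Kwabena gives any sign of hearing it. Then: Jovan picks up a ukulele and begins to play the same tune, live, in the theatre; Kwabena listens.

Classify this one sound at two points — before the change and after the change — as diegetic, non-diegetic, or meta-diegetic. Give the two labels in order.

Before the change: no in-world source exists and no character can hear it — underscore → non-diegetic.
After the change: a ukulele is now a real source in the story world and the characters hear it → diegetic.

non-diegetic, diegetic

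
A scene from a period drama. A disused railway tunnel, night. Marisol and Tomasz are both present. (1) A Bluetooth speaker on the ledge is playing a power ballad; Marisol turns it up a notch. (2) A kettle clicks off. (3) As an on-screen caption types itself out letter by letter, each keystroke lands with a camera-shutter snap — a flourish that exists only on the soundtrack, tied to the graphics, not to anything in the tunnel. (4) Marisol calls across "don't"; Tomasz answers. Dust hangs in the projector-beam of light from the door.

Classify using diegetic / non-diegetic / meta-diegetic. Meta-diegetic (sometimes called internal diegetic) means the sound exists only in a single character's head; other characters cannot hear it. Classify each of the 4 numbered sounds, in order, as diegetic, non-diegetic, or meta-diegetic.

diegetic, diegetic, non-diegetic, diegetic

(1) is diegetic: a Bluetooth speaker is a physical source in the scene and Marisol reacts to it.
(2) is diegetic: a kettle is a real object/event in the scene's world.
Sound (3): the caption isn't part of the story world, so neither is the sound tied to it, so non-diegetic.
Sound (4): spoken by a character present in the story world, so diegetic.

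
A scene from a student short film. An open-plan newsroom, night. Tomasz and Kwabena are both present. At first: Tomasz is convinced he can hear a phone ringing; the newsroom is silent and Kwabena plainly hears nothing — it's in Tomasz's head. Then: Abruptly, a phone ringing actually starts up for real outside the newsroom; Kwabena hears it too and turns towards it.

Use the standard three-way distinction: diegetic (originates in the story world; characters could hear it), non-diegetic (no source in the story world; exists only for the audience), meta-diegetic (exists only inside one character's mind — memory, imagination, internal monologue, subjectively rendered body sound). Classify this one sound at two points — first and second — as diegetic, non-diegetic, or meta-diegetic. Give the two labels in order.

First: only Tomasz 'hears' it — imagined, in his mind → meta-diegetic.
Second: now there's a real external source and Kwabena hears it too — in the story world → diegetic.

meta-diegetic, diegetic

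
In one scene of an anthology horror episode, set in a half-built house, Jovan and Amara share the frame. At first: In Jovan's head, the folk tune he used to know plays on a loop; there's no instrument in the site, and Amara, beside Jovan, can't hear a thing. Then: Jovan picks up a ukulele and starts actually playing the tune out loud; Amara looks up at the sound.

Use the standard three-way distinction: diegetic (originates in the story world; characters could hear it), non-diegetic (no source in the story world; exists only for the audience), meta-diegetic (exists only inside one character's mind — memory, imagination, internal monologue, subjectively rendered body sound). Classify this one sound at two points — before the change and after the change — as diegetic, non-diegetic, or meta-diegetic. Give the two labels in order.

meta-diegetic, diegetic

Before the change: the tune exists only as Jovan's private memory; Amara can't hear it → meta-diegetic.
After the change: Jovan is now producing it live on a ukulele, in the room, and Amara hears it → diegetic.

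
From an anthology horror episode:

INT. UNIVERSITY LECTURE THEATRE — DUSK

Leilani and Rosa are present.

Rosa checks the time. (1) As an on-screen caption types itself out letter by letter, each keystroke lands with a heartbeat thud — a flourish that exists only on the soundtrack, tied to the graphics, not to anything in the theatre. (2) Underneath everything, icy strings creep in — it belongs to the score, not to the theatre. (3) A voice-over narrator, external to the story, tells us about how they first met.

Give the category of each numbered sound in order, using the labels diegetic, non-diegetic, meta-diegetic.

(1) it accompanies on-screen graphics, not anything inside the story world → non-diegetic.
Sound (2): nothing in the theatre produces it and the characters don't hear it — pure soundtrack, so non-diegetic.
Sound (3): external voice-over — not a character, not heard by anyone in the scene, so non-diegetic.

non-diegetic, non-diegetic, non-diegetic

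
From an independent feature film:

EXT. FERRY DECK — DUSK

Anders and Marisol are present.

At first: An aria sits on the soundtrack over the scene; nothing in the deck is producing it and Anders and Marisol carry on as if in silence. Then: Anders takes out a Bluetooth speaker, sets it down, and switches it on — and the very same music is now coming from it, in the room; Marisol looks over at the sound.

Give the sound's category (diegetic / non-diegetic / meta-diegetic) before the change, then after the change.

Before the change: no in-world source exists and no character can hear it — underscore → non-diegetic.
After the change: a Bluetooth speaker is now a real source in the story world and the characters hear it → diegetic.

non-diegetic, diegetic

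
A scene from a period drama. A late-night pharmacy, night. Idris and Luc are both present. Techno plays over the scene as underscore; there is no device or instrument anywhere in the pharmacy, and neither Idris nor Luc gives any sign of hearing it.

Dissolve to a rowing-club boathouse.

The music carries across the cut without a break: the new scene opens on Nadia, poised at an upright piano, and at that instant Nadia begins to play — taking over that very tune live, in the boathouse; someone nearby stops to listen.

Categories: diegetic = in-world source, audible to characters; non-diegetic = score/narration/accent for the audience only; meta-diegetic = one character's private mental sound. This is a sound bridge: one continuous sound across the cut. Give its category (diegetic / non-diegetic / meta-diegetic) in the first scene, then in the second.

Scene one: there's no in-world source anywhere and no character hears it — underscore for the audience only → non-diegetic.
Scene two: from the moment Nadia starts playing, the tune is being performed on an upright piano inside the story world and another character hears it → diegetic.

non-diegetic, diegetic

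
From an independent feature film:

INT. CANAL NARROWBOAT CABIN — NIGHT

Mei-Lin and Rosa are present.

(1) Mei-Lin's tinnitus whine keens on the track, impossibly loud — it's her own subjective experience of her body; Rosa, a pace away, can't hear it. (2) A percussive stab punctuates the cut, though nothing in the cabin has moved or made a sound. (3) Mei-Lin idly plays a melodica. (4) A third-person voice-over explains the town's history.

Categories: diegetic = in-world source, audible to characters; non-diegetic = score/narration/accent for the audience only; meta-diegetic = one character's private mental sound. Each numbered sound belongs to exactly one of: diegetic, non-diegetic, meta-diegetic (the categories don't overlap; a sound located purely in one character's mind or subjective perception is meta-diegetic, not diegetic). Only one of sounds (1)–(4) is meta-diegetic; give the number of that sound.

(1) it's Mei-Lin's internal bodily sensation rendered as sound; only Mei-Lin 'hears' it → meta-diegetic.
(2) is non-diegetic: it's a sound-design accent with no in-world source; no one in the scene can hear it.
Sound (3): the instrument and the performer are both in the scene, so diegetic.
(4) the narrator exists outside the story world, addressing only the audience → non-diegetic.
Only (1) is meta-diegetic.

1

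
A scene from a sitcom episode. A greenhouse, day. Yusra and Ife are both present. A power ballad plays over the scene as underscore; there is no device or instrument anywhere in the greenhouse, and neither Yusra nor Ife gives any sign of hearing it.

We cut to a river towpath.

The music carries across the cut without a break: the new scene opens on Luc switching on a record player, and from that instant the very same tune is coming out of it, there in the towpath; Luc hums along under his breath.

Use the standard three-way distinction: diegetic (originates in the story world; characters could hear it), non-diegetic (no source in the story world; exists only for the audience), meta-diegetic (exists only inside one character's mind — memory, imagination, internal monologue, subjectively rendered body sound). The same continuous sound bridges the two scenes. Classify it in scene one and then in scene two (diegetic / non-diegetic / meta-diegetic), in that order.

non-diegetic, diegetic

Scene one: there's no in-world source anywhere and no character hears it — underscore for the audience only → non-diegetic.
Scene two: once Luc turns on a record player, the music has a real source in the story world and Luc reacts to it → diegetic.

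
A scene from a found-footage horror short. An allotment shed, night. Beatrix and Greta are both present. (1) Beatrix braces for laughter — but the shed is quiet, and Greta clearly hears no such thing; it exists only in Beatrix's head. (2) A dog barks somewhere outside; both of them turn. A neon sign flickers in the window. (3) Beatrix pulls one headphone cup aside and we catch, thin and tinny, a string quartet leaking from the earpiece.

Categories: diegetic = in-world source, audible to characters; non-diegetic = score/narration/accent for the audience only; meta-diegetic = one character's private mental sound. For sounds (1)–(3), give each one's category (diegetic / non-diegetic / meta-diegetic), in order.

(1) subjective to Beatrix: the shed is silent and Greta hears nothing → meta-diegetic.
Sound (2): a dog is a real object/event in the scene's world, so diegetic.
(3) it's leaking from a physical pair of headphones in the scene → diegetic.

meta-diegetic, diegetic, diegetic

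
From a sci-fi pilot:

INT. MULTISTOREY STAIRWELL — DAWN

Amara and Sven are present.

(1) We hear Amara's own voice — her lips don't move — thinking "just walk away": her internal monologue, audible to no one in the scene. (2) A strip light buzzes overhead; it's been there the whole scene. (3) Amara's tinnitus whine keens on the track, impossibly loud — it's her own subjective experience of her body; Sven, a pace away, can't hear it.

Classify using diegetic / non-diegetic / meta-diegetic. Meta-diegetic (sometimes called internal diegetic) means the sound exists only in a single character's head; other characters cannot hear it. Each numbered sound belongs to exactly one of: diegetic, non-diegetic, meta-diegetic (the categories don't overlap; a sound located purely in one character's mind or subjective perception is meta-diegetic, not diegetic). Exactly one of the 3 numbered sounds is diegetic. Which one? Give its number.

(1) is meta-diegetic: Amara's thought-voice: a private mental sound no other character can hear.
Sound (2): a strip light is part of the location's real environment, so diegetic.
Sound (3): a subjective body sound — Amara's private perception, inaudible to Sven, so meta-diegetic.
Only (2) is diegetic.

2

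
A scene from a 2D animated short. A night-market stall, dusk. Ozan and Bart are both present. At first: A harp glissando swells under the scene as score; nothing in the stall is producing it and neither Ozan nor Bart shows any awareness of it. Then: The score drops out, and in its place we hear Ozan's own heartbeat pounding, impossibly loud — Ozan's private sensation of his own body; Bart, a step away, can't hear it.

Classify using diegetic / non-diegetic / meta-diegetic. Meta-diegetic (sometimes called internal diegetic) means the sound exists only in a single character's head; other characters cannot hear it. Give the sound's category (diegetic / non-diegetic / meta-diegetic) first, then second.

First: underscore with no in-world source, inaudible to the characters → non-diegetic.
Second: the body sound is Ozan's subjective perception alone — Bart can't hear it → meta-diegetic.

non-diegetic, meta-diegetic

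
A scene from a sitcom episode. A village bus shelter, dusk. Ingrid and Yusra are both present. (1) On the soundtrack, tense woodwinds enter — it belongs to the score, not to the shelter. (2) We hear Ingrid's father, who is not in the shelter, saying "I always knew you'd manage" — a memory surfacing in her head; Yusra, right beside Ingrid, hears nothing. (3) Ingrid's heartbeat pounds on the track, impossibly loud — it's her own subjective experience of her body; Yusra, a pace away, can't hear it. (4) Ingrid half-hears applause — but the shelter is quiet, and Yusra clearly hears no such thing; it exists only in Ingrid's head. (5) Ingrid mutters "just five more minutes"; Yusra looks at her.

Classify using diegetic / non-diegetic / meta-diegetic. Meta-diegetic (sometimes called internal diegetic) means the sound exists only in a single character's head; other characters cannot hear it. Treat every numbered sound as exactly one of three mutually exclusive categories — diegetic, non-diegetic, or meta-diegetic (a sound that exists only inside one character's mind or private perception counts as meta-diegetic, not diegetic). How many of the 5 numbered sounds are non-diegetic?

1

Sound (1): it has no source in the story world and no character can hear it — it's underscore, so non-diegetic.
(2) is meta-diegetic: it's Ingrid's recollection rendered as sound; the other character can't hear it.
(3) it's Ingrid's internal bodily sensation rendered as sound; only Ingrid 'hears' it → meta-diegetic.
(4) Ingrid alone 'hears' it — an imagined sound, not present in the space → meta-diegetic.
Sound (5): Ingrid is a character speaking aloud in the scene, so diegetic.
So 1 of the 5 is non-diegetic: (1).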